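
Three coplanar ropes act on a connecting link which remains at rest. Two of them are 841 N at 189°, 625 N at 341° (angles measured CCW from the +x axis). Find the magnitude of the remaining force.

Sum the known components: ΣF_x = -239.7 N, ΣF_y = -335 N.
For equilibrium the remaining force must supply (−ΣF_x, −ΣF_y) = (239.7, 335) N.
Magnitude = √((239.7)² + (335)²) = 412 N; direction = atan2(335, 239.7) = 54.4°.

F ≈ 412 N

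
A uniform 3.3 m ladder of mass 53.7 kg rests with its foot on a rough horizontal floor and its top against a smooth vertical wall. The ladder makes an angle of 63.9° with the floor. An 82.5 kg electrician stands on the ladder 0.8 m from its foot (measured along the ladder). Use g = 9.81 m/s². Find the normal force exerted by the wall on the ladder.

N_wall ≈ 225 N

Torques about the foot: N_wall · 3.3 sin 63.9° = 53.7×9.81×1.65 cos 63.9° + 82.5×9.81×0.8 cos 63.9° → N_wall = 225.15 N.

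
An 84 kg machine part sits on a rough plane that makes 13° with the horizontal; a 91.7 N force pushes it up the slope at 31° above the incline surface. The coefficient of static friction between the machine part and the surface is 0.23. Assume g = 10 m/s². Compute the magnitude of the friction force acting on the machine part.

Axes along / perpendicular to the incline. W sin 13° = 189 N down-slope; W cos 13° = 818.5 N into the surface.
Perpendicular: N = W cos 13° − P sin 31° = 818.5 − 47.23 = 771.2 N.
Along incline: P cos 31° + f = W sin 13° (friction acts up-slope) → f = 189 − 78.6 = 110.4 N.
|f| = 110.4 N ≤ μN = 177.4 N, so the machine part is indeed static.

f ≈ 110 N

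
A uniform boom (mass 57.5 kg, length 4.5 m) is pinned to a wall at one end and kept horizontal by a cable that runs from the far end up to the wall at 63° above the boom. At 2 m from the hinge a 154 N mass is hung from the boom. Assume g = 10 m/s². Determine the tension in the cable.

T ≈ 399 N

Take torques about the hinge: T sin 63° · 4.5 = 57.5×10×2.25 + 154×2 = 1601.8 N·m.
So T = 1601.8 / (0.8910 × 4.5) = 399.49 N.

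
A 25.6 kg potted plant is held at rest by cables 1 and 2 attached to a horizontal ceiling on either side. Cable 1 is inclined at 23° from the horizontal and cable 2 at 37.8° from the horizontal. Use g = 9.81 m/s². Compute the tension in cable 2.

Weight W = 25.6 × 9.81 = 251.1 N acts straight down.
Horizontal: T_1 cos 23° = T_2 cos 37.8°  →  T_1 = 0.8584 T_2.
Vertical: T_1 sin 23° + T_2 sin 37.8° = 251.1.
Substituting the horizontal relation into the vertical equation gives 0.9483 T_2 = 251.1, so T_2 = 264.8 N.

T_2 ≈ 265 N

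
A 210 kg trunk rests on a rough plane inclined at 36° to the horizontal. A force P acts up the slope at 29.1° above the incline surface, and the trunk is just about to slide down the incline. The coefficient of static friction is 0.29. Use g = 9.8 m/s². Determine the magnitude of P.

P ≈ 992 N

On the verge of sliding down the incline, friction equals μN and acts up the slope.
Perpendicular: N + P sin 29.1° = W cos 36° = 1665 N.
Along incline: P cos 29.1° + μN = W sin 36° with W sin 36° = 1210 N.
Solving the pair for P and N: P = 991.9 N, N = 1183 N (and f = μN = 342.9 N).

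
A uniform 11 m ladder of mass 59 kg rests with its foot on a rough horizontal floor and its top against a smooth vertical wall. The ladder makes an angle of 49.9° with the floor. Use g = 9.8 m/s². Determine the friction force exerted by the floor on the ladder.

Torques about the foot: N_wall · 11 sin 49.9° = 59×9.8×5.5 cos 49.9° → N_wall = 243.44 N.
ΣF_x = 0: f_floor = N_wall = 243.44 N.

f ≈ 243 N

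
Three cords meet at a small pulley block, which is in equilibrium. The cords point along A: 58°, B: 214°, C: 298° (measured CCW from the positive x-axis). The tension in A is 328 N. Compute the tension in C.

Resolve: ΣF_x = 328 cos 58° + T_B cos 214° + T_C cos 298° = 0.
        ΣF_y = 328 sin 58° + T_B sin 214° + T_C sin 298° = 0.
The known terms sum to (173.8, 278.2) N, so -0.8290 T_B + 0.4695 T_C = -173.8 and -0.5592 T_B − 0.8829 T_C = -278.2.
Solving simultaneously: T_B = 285.6 N, T_C = 134.1 N.

T_C ≈ 134 N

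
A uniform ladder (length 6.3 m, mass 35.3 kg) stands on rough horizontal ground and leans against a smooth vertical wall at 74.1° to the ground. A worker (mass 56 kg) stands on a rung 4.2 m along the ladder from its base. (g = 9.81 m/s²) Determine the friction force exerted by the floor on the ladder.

f ≈ 154 N

Torques about the foot: N_wall · 6.3 sin 74.1° = 35.3×9.81×3.15 cos 74.1° + 56×9.81×4.2 cos 74.1° → N_wall = 153.65 N.
ΣF_x = 0: f_floor = N_wall = 153.65 N.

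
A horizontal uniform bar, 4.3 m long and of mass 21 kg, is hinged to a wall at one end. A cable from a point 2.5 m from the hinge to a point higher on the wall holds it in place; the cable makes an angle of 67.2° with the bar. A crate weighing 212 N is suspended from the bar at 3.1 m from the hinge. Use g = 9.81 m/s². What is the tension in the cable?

Take torques about the hinge: T sin 67.2° · 2.5 = 21×9.81×2.15 + 212×3.1 = 1100.1 N·m.
So T = 1100.1 / (0.9219 × 2.5) = 477.35 N.

T ≈ 477 N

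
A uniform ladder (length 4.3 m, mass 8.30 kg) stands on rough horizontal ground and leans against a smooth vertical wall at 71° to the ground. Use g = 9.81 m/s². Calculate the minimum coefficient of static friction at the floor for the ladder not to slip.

μ_min ≈ 0.172

ΣF_y = 0: N_floor = 8.30×9.81 = 81.423 N.
Torques about the foot: N_wall · 4.3 sin 71° = 8.30×9.81×2.15 cos 71° → N_wall = 14.018 N.
ΣF_x = 0: f_floor = N_wall = 14.018 N.
μ_min = f_floor / N_floor = 14.018 / 81.423 = 0.1722.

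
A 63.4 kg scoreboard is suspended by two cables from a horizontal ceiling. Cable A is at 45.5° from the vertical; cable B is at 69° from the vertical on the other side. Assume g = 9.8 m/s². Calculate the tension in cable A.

T_A ≈ 637 N

Angles from the horizontal: cable A is 90° − 45.5° = 44.5°, cable B is 90° − 69° = 21°.
Weight W = 63.4 × 9.8 = 621.3 N acts straight down.
Horizontal: T_A cos 44.5° = T_B cos 21°  →  T_B = 0.764 T_A.
Vertical: T_A sin 44.5° + T_B sin 21° = 621.3.
Substituting the horizontal relation into the vertical equation gives 0.9747 T_A = 621.3, so T_A = 637.4 N.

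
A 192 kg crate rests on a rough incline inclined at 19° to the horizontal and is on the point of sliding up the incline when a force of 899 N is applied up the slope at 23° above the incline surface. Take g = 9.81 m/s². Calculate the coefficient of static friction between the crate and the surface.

On the verge of sliding up the incline, friction is at its maximum μN and acts down the slope.
Perpendicular to incline: N = W cos 19° − P sin 23° = 1781 − 351.3 = 1430 N.
Along incline: P cos 23° − μN = W sin 19° → μ = −(W sin 19° − P cos 23°) / N = 0.1499.

μ ≈ 0.150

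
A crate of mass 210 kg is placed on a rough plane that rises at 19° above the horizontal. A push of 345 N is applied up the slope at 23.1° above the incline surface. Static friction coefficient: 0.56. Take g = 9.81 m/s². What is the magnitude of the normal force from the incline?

N ≈ 1810 N

Axes along / perpendicular to the incline. W sin 19° = 670.7 N down-slope; W cos 19° = 1948 N into the surface.
Perpendicular: N = W cos 19° − P sin 23.1° = 1948 − 135.4 = 1813 N.
Along incline: P cos 23.1° + f = W sin 19° (friction acts up-slope) → f = 670.7 − 317.3 = 353.4 N.
|f| = 353.4 N ≤ μN = 1015 N, so the crate is indeed static.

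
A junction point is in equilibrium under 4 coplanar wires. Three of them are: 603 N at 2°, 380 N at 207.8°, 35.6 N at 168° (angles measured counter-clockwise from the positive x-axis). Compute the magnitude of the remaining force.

F ≈ 275 N

Sum the known components: ΣF_x = 231.7 N, ΣF_y = -148.8 N.
For equilibrium the remaining force must supply (−ΣF_x, −ΣF_y) = (-231.7, 148.8) N.
Magnitude = √((-231.7)² + (148.8)²) = 275.3 N; direction = atan2(148.8, -231.7) = 147.3°.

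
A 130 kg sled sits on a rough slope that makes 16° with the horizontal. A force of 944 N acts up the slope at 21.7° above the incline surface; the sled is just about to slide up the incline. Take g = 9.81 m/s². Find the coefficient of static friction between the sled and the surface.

μ ≈ 0.599

On the verge of sliding up the incline, friction is at its maximum μN and acts down the slope.
Perpendicular to incline: N = W cos 16° − P sin 21.7° = 1226 − 349 = 876.9 N.
Along incline: P cos 21.7° − μN = W sin 16° → μ = −(W sin 16° − P cos 21.7°) / N = 0.5994.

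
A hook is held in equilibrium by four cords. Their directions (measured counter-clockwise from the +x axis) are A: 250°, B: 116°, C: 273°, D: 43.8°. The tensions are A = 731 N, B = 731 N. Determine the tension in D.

T_D ≈ 755 N

Resolve: ΣF_x = 731 cos 250° + 731 cos 116° + T_C cos 273° + T_D cos 43.8° = 0.
        ΣF_y = 731 sin 250° + 731 sin 116° + T_C sin 273° + T_D sin 43.8° = 0.
The known terms sum to (-570.5, -29.9) N, so 0.0523 T_C + 0.7218 T_D = 570.5 and -0.9986 T_C + 0.6921 T_D = 29.9.
Solving simultaneously: T_C = 493.1 N, T_D = 754.6 N.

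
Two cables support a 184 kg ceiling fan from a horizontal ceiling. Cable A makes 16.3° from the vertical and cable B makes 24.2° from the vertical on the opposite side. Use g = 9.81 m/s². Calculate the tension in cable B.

Angles from the horizontal: cable A is 90° − 16.3° = 73.7°, cable B is 90° − 24.2° = 65.8°.
Weight W = 184 × 9.81 = 1805 N acts straight down.
Horizontal: T_A cos 73.7° = T_B cos 65.8°  →  T_A = 1.461 T_B.
Vertical: T_A sin 73.7° + T_B sin 65.8° = 1805.
Substituting the horizontal relation into the vertical equation gives 2.314 T_B = 1805, so T_B = 780.1 N.

T_B ≈ 780 N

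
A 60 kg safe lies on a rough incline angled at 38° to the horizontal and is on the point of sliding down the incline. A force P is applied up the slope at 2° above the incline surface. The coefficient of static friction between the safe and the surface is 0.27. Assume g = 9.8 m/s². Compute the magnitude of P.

On the verge of sliding down the incline, friction equals μN and acts up the slope.
Perpendicular: N + P sin 2° = W cos 38° = 463.4 N.
Along incline: P cos 2° + μN = W sin 38° with W sin 38° = 362 N.
Solving the pair for P and N: P = 239.3 N, N = 455 N (and f = μN = 122.8 N).

P ≈ 239 N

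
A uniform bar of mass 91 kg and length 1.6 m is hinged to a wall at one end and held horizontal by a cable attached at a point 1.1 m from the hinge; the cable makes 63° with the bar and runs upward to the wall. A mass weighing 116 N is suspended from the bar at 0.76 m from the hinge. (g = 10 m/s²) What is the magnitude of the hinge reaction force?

Take torques about the hinge: T sin 63° · 1.1 = 91×10×0.8 + 116×0.76 = 816.16 N·m.
So T = 816.16 / (0.8910 × 1.1) = 832.73 N.
ΣF_x = 0: H_x = T cos 63° = 378.05 N.
ΣF_y = 0: H_y = (91×10 + 116) − T sin 63° = 1026 − 741.96 = 284.04 N.
|H| = √(H_x² + H_y²) = √((378.05)² + (284.04)²) = 472.86 N.

|H| ≈ 473 N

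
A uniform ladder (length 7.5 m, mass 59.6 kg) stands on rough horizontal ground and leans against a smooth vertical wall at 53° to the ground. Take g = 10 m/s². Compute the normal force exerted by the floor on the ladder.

ΣF_y = 0: N_floor = 59.6×10 = 596 N.

N_floor ≈ 596 N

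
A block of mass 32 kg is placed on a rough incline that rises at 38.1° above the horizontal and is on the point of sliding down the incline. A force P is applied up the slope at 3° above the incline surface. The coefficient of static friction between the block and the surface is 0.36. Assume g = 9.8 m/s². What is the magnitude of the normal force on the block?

On the verge of sliding down the incline, friction equals μN and acts up the slope.
Perpendicular: N + P sin 3° = W cos 38.1° = 246.8 N.
Along incline: P cos 3° + μN = W sin 38.1° with W sin 38.1° = 193.5 N.
Solving the pair for P and N: P = 106.8 N, N = 241.2 N (and f = μN = 86.83 N).

N ≈ 241 N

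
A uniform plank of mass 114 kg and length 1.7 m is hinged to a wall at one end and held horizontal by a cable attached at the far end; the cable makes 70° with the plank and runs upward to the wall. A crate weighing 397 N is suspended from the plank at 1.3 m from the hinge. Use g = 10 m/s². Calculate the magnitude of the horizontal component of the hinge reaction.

H_x ≈ 318 N

Take torques about the hinge: T sin 70° · 1.7 = 114×10×0.85 + 397×1.3 = 1485.1 N·m.
So T = 1485.1 / (0.9397 × 1.7) = 929.65 N.
ΣF_x = 0: H_x = T cos 70° = 317.96 N.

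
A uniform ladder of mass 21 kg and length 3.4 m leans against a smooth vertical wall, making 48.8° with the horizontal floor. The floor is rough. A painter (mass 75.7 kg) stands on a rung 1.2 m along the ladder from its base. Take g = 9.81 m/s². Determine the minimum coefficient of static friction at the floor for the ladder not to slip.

ΣF_y = 0: N_floor = 21×9.81 + 75.7×9.81 = 948.63 N.
Torques about the foot: N_wall · 3.4 sin 48.8° = 21×9.81×1.7 cos 48.8° + 75.7×9.81×1.2 cos 48.8° → N_wall = 319.63 N.
ΣF_x = 0: f_floor = N_wall = 319.63 N.
μ_min = f_floor / N_floor = 319.63 / 948.63 = 0.3369.

μ_min ≈ 0.337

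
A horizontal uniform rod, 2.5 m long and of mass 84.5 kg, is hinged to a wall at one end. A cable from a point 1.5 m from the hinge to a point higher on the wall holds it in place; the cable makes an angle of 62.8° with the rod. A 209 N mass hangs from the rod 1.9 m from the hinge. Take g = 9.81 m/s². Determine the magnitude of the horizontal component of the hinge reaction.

Take torques about the hinge: T sin 62.8° · 1.5 = 84.5×9.81×1.25 + 209×1.9 = 1433.3 N·m.
So T = 1433.3 / (0.8894 × 1.5) = 1074.3 N.
ΣF_x = 0: H_x = T cos 62.8° = 491.07 N.

H_x ≈ 491 N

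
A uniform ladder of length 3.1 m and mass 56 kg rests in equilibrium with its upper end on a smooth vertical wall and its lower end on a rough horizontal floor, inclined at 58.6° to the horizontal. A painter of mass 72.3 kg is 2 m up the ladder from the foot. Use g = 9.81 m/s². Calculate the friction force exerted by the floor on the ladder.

Torques about the foot: N_wall · 3.1 sin 58.6° = 56×9.81×1.55 cos 58.6° + 72.3×9.81×2 cos 58.6° → N_wall = 446.98 N.
ΣF_x = 0: f_floor = N_wall = 446.98 N.

f ≈ 447 N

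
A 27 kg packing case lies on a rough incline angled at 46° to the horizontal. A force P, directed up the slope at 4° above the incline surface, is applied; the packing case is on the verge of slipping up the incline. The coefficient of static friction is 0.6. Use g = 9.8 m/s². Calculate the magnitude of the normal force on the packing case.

On the verge of sliding up the incline, friction equals μN and acts down the slope.
Perpendicular: N + P sin 4° = W cos 46° = 183.8 N.
Along incline: P cos 4° = W sin 46° + μN  with W sin 46° = 190.3 N.
Solving the pair for P and N: P = 289.2 N, N = 163.6 N (and f = μN = 98.18 N).

N ≈ 164 N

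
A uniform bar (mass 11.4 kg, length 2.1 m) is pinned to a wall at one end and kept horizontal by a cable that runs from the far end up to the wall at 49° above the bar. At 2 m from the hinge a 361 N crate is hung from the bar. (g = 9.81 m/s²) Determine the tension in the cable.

T ≈ 530 N

Take torques about the hinge: T sin 49° · 2.1 = 11.4×9.81×1.05 + 361×2 = 839.43 N·m.
So T = 839.43 / (0.7547 × 2.1) = 529.64 N.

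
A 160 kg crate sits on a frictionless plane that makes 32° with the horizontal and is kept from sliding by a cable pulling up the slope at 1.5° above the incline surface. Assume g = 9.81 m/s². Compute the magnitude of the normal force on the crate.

N ≈ 1310 N

Take axes along and perpendicular to the incline. Weight components: W sin 32° = 831.8 N down-slope, W cos 32° = 1331 N into the surface.
Along incline: T cos 1.5° = W sin 32° → T = 832 N.
Perpendicular: N = W cos 32° − T sin 1.5° = 1309 N.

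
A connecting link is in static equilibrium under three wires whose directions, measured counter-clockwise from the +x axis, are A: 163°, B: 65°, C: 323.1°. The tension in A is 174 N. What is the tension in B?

Resolve: ΣF_x = 174 cos 163° + T_B cos 65° + T_C cos 323.1° = 0.
        ΣF_y = 174 sin 163° + T_B sin 65° + T_C sin 323.1° = 0.
The known terms sum to (-166.4, 50.87) N, so 0.4226 T_B + 0.7997 T_C = 166.4 and 0.9063 T_B − 0.6004 T_C = -50.87.
Solving simultaneously: T_B = 60.53 N, T_C = 176.1 N.

T_B ≈ 60.5 N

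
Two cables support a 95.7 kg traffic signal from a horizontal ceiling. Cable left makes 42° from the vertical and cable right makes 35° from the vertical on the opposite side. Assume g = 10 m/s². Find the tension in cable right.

Angles from the horizontal: cable left is 90° − 42° = 48°, cable right is 90° − 35° = 55°.
Weight W = 95.7 × 10 = 957 N acts straight down.
Horizontal: T_left cos 48° = T_right cos 55°  →  T_left = 0.8572 T_right.
Vertical: T_left sin 48° + T_right sin 55° = 957.
Substituting the horizontal relation into the vertical equation gives 1.456 T_right = 957, so T_right = 657.2 N.

T_right ≈ 657 N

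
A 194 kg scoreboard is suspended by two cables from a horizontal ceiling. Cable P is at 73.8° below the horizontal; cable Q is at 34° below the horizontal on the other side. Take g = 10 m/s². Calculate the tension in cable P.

T_P ≈ 1690 N

Weight W = 194 × 10 = 1940 N acts straight down.
Horizontal: T_P cos 73.8° = T_Q cos 34°  →  T_Q = 0.3365 T_P.
Vertical: T_P sin 73.8° + T_Q sin 34° = 1940.
Substituting the horizontal relation into the vertical equation gives 1.148 T_P = 1940, so T_P = 1689 N.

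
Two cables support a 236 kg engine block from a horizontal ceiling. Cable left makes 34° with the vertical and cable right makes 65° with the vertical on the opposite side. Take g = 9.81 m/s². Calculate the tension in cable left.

T_left ≈ 2120 N

Angles from the horizontal: cable left is 90° − 34° = 56°, cable right is 90° − 65° = 25°.
Weight W = 236 × 9.81 = 2315 N acts straight down.
Horizontal: T_left cos 56° = T_right cos 25°  →  T_right = 0.617 T_left.
Vertical: T_left sin 56° + T_right sin 25° = 2315.
Substituting the horizontal relation into the vertical equation gives 1.09 T_left = 2315, so T_left = 2124 N.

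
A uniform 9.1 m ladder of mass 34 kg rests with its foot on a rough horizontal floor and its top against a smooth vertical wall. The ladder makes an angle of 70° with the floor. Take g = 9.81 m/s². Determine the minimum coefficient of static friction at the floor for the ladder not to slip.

μ_min ≈ 0.182

ΣF_y = 0: N_floor = 34×9.81 = 333.54 N.
Torques about the foot: N_wall · 9.1 sin 70° = 34×9.81×4.55 cos 70° → N_wall = 60.699 N.
ΣF_x = 0: f_floor = N_wall = 60.699 N.
μ_min = f_floor / N_floor = 60.699 / 333.54 = 0.182.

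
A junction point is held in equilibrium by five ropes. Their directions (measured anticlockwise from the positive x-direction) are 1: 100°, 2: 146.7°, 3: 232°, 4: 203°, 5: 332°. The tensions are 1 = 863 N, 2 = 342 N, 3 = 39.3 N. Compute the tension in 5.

T_5 ≈ 1420 N

Resolve: ΣF_x = 863 cos 100° + 342 cos 146.7° + 39.3 cos 232° + T_4 cos 203° + T_5 cos 332° = 0.
        ΣF_y = 863 sin 100° + 342 sin 146.7° + 39.3 sin 232° + T_4 sin 203° + T_5 sin 332° = 0.
The known terms sum to (-459.9, 1007) N, so -0.9205 T_4 + 0.8829 T_5 = 459.9 and -0.3907 T_4 − 0.4695 T_5 = -1007.
Solving simultaneously: T_4 = 865.9 N, T_5 = 1424 N.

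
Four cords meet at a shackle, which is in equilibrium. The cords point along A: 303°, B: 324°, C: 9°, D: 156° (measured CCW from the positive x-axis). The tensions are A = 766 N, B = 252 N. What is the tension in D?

T_D ≈ 1610 N

Resolve: ΣF_x = 766 cos 303° + 252 cos 324° + T_C cos 9° + T_D cos 156° = 0.
        ΣF_y = 766 sin 303° + 252 sin 324° + T_C sin 9° + T_D sin 156° = 0.
The known terms sum to (621.1, -790.5) N, so 0.9877 T_C − 0.9135 T_D = -621.1 and 0.1564 T_C + 0.4067 T_D = 790.5.
Solving simultaneously: T_C = 862.2 N, T_D = 1612 N.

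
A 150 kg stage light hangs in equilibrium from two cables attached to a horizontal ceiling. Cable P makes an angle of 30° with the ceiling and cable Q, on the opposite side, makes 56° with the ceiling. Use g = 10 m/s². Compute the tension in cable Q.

T_Q ≈ 1300 N

Weight W = 150 × 10 = 1500 N acts straight down.
Horizontal: T_P cos 30° = T_Q cos 56°  →  T_P = 0.6457 T_Q.
Vertical: T_P sin 30° + T_Q sin 56° = 1500.
Substituting the horizontal relation into the vertical equation gives 1.152 T_Q = 1500, so T_Q = 1302 N.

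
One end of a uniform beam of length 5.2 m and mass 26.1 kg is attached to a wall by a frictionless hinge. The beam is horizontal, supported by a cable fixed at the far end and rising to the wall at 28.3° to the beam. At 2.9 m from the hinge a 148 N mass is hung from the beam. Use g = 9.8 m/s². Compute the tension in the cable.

Take torques about the hinge: T sin 28.3° · 5.2 = 26.1×9.8×2.6 + 148×2.9 = 1094.2 N·m.
So T = 1094.2 / (0.4741 × 5.2) = 443.86 N.

T ≈ 444 N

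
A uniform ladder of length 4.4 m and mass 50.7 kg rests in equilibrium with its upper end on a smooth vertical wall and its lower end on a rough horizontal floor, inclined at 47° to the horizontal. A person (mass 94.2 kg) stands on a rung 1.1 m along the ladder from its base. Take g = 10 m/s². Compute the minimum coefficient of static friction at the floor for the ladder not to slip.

μ_min ≈ 0.315

ΣF_y = 0: N_floor = 50.7×10 + 94.2×10 = 1449 N.
Torques about the foot: N_wall · 4.4 sin 47° = 50.7×10×2.2 cos 47° + 94.2×10×1.1 cos 47° → N_wall = 456 N.
ΣF_x = 0: f_floor = N_wall = 456 N.
μ_min = f_floor / N_floor = 456 / 1449 = 0.3147.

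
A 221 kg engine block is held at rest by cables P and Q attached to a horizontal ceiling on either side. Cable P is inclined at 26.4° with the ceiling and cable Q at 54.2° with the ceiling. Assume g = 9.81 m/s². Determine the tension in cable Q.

T_Q ≈ 1970 N

Weight W = 221 × 9.81 = 2168 N acts straight down.
Horizontal: T_P cos 26.4° = T_Q cos 54.2°  →  T_P = 0.6531 T_Q.
Vertical: T_P sin 26.4° + T_Q sin 54.2° = 2168.
Substituting the horizontal relation into the vertical equation gives 1.101 T_Q = 2168, so T_Q = 1968 N.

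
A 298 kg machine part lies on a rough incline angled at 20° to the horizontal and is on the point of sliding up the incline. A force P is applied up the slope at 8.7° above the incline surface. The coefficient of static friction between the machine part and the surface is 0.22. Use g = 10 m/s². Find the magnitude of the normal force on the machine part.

N ≈ 2560 N

On the verge of sliding up the incline, friction equals μN and acts down the slope.
Perpendicular: N + P sin 8.7° = W cos 20° = 2800 N.
Along incline: P cos 8.7° = W sin 20° + μN  with W sin 20° = 1019 N.
Solving the pair for P and N: P = 1600 N, N = 2558 N (and f = μN = 562.8 N).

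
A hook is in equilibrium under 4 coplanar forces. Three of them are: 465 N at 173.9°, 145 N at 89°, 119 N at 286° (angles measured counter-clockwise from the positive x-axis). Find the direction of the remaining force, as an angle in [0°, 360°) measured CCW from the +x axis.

θ ≈ 349°

Sum the known components: ΣF_x = -427 N, ΣF_y = 80 N.
For equilibrium the remaining force must supply (−ΣF_x, −ΣF_y) = (427, -80) N.
Magnitude = √((427)² + (-80)²) = 434.5 N; direction = atan2(-80, 427) = 349.4°.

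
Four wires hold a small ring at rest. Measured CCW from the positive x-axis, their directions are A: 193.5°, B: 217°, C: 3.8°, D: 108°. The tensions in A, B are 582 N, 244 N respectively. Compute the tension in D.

T_D ≈ 239 N

Resolve: ΣF_x = 582 cos 193.5° + 244 cos 217° + T_C cos 3.8° + T_D cos 108° = 0.
        ΣF_y = 582 sin 193.5° + 244 sin 217° + T_C sin 3.8° + T_D sin 108° = 0.
The known terms sum to (-760.8, -282.7) N, so 0.9978 T_C − 0.3090 T_D = 760.8 and 0.0663 T_C + 0.9511 T_D = 282.7.
Solving simultaneously: T_C = 836.5 N, T_D = 239 N.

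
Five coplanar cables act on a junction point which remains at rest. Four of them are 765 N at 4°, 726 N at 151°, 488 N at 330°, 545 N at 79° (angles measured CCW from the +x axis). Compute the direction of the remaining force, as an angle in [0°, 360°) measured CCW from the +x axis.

θ ≈ 227°

Sum the known components: ΣF_x = 654.8 N, ΣF_y = 696.3 N.
For equilibrium the remaining force must supply (−ΣF_x, −ΣF_y) = (-654.8, -696.3) N.
Magnitude = √((-654.8)² + (-696.3)²) = 955.8 N; direction = atan2(-696.3, -654.8) = 226.8°.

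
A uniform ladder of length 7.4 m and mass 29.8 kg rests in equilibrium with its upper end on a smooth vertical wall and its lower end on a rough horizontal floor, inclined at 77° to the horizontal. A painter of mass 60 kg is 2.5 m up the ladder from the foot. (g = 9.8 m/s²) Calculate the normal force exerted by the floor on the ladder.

N_floor ≈ 880 N

ΣF_y = 0: N_floor = 29.8×9.8 + 60×9.8 = 880.04 N.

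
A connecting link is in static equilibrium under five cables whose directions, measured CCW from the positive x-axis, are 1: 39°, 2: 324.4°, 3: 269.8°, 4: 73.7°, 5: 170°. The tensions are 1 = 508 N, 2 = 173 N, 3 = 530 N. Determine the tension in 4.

Resolve: ΣF_x = 508 cos 39° + 173 cos 324.4° + 530 cos 269.8° + T_4 cos 73.7° + T_5 cos 170° = 0.
        ΣF_y = 508 sin 39° + 173 sin 324.4° + 530 sin 269.8° + T_4 sin 73.7° + T_5 sin 170° = 0.
The known terms sum to (533.6, -311) N, so 0.2807 T_4 − 0.9848 T_5 = -533.6 and 0.9598 T_4 + 0.1736 T_5 = 311.
Solving simultaneously: T_4 = 214.9 N, T_5 = 603.1 N.

T_4 ≈ 215 N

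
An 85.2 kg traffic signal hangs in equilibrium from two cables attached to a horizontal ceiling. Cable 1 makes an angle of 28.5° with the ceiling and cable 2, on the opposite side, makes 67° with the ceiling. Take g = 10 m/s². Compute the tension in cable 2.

T_2 ≈ 752 N

Weight W = 85.2 × 10 = 852 N acts straight down.
Horizontal: T_1 cos 28.5° = T_2 cos 67°  →  T_1 = 0.4446 T_2.
Vertical: T_1 sin 28.5° + T_2 sin 67° = 852.
Substituting the horizontal relation into the vertical equation gives 1.133 T_2 = 852, so T_2 = 752.2 N.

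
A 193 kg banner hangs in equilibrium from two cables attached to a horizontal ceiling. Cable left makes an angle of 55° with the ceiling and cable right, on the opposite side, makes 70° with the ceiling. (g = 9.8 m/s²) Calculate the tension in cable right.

T_right ≈ 1320 N

Weight W = 193 × 9.8 = 1891 N acts straight down.
Horizontal: T_left cos 55° = T_right cos 70°  →  T_left = 0.5963 T_right.
Vertical: T_left sin 55° + T_right sin 70° = 1891.
Substituting the horizontal relation into the vertical equation gives 1.428 T_right = 1891, so T_right = 1324 N.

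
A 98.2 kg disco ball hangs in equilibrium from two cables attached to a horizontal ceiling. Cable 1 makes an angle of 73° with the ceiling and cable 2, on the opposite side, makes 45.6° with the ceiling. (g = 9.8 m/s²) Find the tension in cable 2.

Weight W = 98.2 × 9.8 = 962.4 N acts straight down.
Horizontal: T_1 cos 73° = T_2 cos 45.6°  →  T_1 = 2.393 T_2.
Vertical: T_1 sin 73° + T_2 sin 45.6° = 962.4.
Substituting the horizontal relation into the vertical equation gives 3.003 T_2 = 962.4, so T_2 = 320.5 N.

T_2 ≈ 320 N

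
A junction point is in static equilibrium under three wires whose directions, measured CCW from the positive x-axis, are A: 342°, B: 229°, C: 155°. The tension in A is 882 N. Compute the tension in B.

T_B ≈ 112 N

Resolve: ΣF_x = 882 cos 342° + T_B cos 229° + T_C cos 155° = 0.
        ΣF_y = 882 sin 342° + T_B sin 229° + T_C sin 155° = 0.
The known terms sum to (838.8, -272.6) N, so -0.6561 T_B − 0.9063 T_C = -838.8 and -0.7547 T_B + 0.4226 T_C = 272.6.
Solving simultaneously: T_B = 111.8 N, T_C = 844.6 N.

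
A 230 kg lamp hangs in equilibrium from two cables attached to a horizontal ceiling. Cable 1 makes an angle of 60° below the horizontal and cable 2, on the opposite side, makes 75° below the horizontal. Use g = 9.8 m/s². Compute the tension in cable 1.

T_1 ≈ 825 N

Weight W = 230 × 9.8 = 2254 N acts straight down.
Horizontal: T_1 cos 60° = T_2 cos 75°  →  T_2 = 1.932 T_1.
Vertical: T_1 sin 60° + T_2 sin 75° = 2254.
Substituting the horizontal relation into the vertical equation gives 2.732 T_1 = 2254, so T_1 = 825 N.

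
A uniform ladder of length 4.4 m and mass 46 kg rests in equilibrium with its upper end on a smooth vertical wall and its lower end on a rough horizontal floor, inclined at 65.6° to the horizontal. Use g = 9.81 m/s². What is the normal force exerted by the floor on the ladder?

N_floor ≈ 451 N

ΣF_y = 0: N_floor = 46×9.81 = 451.26 N.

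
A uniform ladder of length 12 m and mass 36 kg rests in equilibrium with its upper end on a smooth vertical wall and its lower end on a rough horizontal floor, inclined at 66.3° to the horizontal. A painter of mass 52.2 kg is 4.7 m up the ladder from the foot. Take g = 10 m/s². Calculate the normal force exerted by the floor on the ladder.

ΣF_y = 0: N_floor = 36×10 + 52.2×10 = 882 N.

N_floor ≈ 882 N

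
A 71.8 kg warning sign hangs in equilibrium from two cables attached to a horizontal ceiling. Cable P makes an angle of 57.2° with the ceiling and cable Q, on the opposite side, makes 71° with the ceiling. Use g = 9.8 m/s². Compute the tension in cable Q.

T_Q ≈ 485 N

Weight W = 71.8 × 9.8 = 703.6 N acts straight down.
Horizontal: T_P cos 57.2° = T_Q cos 71°  →  T_P = 0.601 T_Q.
Vertical: T_P sin 57.2° + T_Q sin 71° = 703.6.
Substituting the horizontal relation into the vertical equation gives 1.451 T_Q = 703.6, so T_Q = 485 N.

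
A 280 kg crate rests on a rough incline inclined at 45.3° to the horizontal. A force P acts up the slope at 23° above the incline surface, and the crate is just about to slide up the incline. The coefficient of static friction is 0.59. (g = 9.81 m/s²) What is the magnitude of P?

On the verge of sliding up the incline, friction equals μN and acts down the slope.
Perpendicular: N + P sin 23° = W cos 45.3° = 1932 N.
Along incline: P cos 23° = W sin 45.3° + μN  with W sin 45.3° = 1952 N.
Solving the pair for P and N: P = 2687 N, N = 882.4 N (and f = μN = 520.6 N).

P ≈ 2690 N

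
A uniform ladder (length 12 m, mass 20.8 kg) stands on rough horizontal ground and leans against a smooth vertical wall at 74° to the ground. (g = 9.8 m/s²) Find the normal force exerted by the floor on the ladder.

ΣF_y = 0: N_floor = 20.8×9.8 = 203.84 N.

N_floor ≈ 204 N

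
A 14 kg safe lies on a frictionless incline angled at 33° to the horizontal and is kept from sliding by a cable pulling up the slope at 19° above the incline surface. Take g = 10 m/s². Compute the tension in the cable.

T ≈ 80.6 N

Take axes along and perpendicular to the incline. Weight components: W sin 33° = 76.25 N down-slope, W cos 33° = 117.4 N into the surface.
Along incline: T cos 19° = W sin 33° → T = 80.64 N.
Perpendicular: N = W cos 33° − T sin 19° = 91.16 N.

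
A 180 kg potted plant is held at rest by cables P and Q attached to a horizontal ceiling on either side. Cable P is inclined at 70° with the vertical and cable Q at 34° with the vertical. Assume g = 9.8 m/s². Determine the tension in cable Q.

T_Q ≈ 1710 N

Angles from the horizontal: cable P is 90° − 70° = 20°, cable Q is 90° − 34° = 56°.
Weight W = 180 × 9.8 = 1764 N acts straight down.
Horizontal: T_P cos 20° = T_Q cos 56°  →  T_P = 0.5951 T_Q.
Vertical: T_P sin 20° + T_Q sin 56° = 1764.
Substituting the horizontal relation into the vertical equation gives 1.033 T_Q = 1764, so T_Q = 1708 N.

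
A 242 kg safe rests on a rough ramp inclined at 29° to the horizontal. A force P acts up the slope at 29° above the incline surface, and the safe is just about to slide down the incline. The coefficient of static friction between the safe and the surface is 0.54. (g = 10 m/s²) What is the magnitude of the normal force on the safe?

N ≈ 2090 N

On the verge of sliding down the incline, friction equals μN and acts up the slope.
Perpendicular: N + P sin 29° = W cos 29° = 2117 N.
Along incline: P cos 29° + μN = W sin 29° with W sin 29° = 1173 N.
Solving the pair for P and N: P = 49.42 N, N = 2093 N (and f = μN = 1130 N).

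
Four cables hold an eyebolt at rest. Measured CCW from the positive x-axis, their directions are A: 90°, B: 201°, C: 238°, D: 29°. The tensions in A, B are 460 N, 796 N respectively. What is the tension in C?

T_C ≈ 1060 N

Resolve: ΣF_x = 460 cos 90° + 796 cos 201° + T_C cos 238° + T_D cos 29° = 0.
        ΣF_y = 460 sin 90° + 796 sin 201° + T_C sin 238° + T_D sin 29° = 0.
The known terms sum to (-743.1, 174.7) N, so -0.5299 T_C + 0.8746 T_D = 743.1 and -0.8480 T_C + 0.4848 T_D = -174.7.
Solving simultaneously: T_C = 1058 N, T_D = 1491 N.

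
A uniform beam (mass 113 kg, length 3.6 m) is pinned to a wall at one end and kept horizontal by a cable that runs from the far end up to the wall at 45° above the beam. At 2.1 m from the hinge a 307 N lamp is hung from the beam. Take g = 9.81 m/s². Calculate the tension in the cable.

Take torques about the hinge: T sin 45° · 3.6 = 113×9.81×1.8 + 307×2.1 = 2640.1 N·m.
So T = 2640.1 / (0.7071 × 3.6) = 1037.1 N.

T ≈ 1040 N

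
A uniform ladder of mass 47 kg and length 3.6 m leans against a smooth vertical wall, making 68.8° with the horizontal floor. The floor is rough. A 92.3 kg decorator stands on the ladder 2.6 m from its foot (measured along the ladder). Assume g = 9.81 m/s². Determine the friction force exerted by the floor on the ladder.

f ≈ 343 N

Torques about the foot: N_wall · 3.6 sin 68.8° = 47×9.81×1.8 cos 68.8° + 92.3×9.81×2.6 cos 68.8° → N_wall = 343.07 N.
ΣF_x = 0: f_floor = N_wall = 343.07 N.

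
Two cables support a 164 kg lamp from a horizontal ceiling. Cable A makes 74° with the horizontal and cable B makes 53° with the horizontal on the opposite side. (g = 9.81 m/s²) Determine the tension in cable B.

Weight W = 164 × 9.81 = 1609 N acts straight down.
Horizontal: T_A cos 74° = T_B cos 53°  →  T_A = 2.183 T_B.
Vertical: T_A sin 74° + T_B sin 53° = 1609.
Substituting the horizontal relation into the vertical equation gives 2.897 T_B = 1609, so T_B = 555.3 N.

T_B ≈ 555 N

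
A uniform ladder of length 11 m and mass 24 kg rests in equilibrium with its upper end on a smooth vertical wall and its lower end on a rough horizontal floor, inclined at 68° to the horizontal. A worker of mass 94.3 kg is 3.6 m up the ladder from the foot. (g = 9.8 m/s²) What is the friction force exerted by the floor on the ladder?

Torques about the foot: N_wall · 11 sin 68° = 24×9.8×5.5 cos 68° + 94.3×9.8×3.6 cos 68° → N_wall = 169.71 N.
ΣF_x = 0: f_floor = N_wall = 169.71 N.

f ≈ 170 N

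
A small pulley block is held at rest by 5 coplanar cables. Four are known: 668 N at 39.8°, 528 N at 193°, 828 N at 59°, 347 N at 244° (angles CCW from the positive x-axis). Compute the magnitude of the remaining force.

F ≈ 758 N

Sum the known components: ΣF_x = 273.1 N, ΣF_y = 706.7 N.
For equilibrium the remaining force must supply (−ΣF_x, −ΣF_y) = (-273.1, -706.7) N.
Magnitude = √((-273.1)² + (-706.7)²) = 757.6 N; direction = atan2(-706.7, -273.1) = 248.9°.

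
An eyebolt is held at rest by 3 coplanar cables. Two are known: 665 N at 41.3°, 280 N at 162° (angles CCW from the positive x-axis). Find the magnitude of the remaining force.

Sum the known components: ΣF_x = 233.3 N, ΣF_y = 525.4 N.
For equilibrium the remaining force must supply (−ΣF_x, −ΣF_y) = (-233.3, -525.4) N.
Magnitude = √((-233.3)² + (-525.4)²) = 574.9 N; direction = atan2(-525.4, -233.3) = 246.1°.

F ≈ 575 N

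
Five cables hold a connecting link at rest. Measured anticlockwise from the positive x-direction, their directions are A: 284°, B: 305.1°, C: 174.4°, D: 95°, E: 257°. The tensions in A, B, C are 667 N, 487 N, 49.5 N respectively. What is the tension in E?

Resolve: ΣF_x = 667 cos 284° + 487 cos 305.1° + 49.5 cos 174.4° + T_D cos 95° + T_E cos 257° = 0.
        ΣF_y = 667 sin 284° + 487 sin 305.1° + 49.5 sin 174.4° + T_D sin 95° + T_E sin 257° = 0.
The known terms sum to (392.1, -1041) N, so -0.0872 T_D − 0.2250 T_E = -392.1 and 0.9962 T_D − 0.9744 T_E = 1041.
Solving simultaneously: T_D = 1994 N, T_E = 970.6 N.

T_E ≈ 971 N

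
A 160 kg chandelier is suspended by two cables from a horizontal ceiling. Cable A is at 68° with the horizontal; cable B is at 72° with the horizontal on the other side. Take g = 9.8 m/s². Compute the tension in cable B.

T_B ≈ 914 N

Weight W = 160 × 9.8 = 1568 N acts straight down.
Horizontal: T_A cos 68° = T_B cos 72°  →  T_A = 0.8249 T_B.
Vertical: T_A sin 68° + T_B sin 72° = 1568.
Substituting the horizontal relation into the vertical equation gives 1.716 T_B = 1568, so T_B = 913.8 N.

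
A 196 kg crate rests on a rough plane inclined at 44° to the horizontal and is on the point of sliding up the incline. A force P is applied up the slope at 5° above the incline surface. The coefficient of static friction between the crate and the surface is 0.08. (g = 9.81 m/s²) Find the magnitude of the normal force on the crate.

N ≈ 1260 N

On the verge of sliding up the incline, friction equals μN and acts down the slope.
Perpendicular: N + P sin 5° = W cos 44° = 1383 N.
Along incline: P cos 5° = W sin 44° + μN  with W sin 44° = 1336 N.
Solving the pair for P and N: P = 1442 N, N = 1257 N (and f = μN = 100.6 N).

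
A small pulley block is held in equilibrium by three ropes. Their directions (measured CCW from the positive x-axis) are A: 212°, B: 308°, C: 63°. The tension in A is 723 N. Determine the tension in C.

Resolve: ΣF_x = 723 cos 212° + T_B cos 308° + T_C cos 63° = 0.
        ΣF_y = 723 sin 212° + T_B sin 308° + T_C sin 63° = 0.
The known terms sum to (-613.1, -383.1) N, so 0.6157 T_B + 0.4540 T_C = 613.1 and -0.7880 T_B + 0.8910 T_C = 383.1.
Solving simultaneously: T_B = 410.9 N, T_C = 793.4 N.

T_C ≈ 793 N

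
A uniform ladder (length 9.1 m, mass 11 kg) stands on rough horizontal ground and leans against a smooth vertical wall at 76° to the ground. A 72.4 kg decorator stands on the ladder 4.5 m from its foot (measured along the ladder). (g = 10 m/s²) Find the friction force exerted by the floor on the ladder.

Torques about the foot: N_wall · 9.1 sin 76° = 11×10×4.55 cos 76° + 72.4×10×4.5 cos 76° → N_wall = 102.98 N.
ΣF_x = 0: f_floor = N_wall = 102.98 N.

f ≈ 103 N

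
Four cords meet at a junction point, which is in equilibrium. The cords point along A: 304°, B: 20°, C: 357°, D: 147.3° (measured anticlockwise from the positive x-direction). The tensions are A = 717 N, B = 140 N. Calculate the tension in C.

T_C ≈ 348 N

Resolve: ΣF_x = 717 cos 304° + 140 cos 20° + T_C cos 357° + T_D cos 147.3° = 0.
        ΣF_y = 717 sin 304° + 140 sin 20° + T_C sin 357° + T_D sin 147.3° = 0.
The known terms sum to (532.5, -546.5) N, so 0.9986 T_C − 0.8415 T_D = -532.5 and -0.0523 T_C + 0.5402 T_D = 546.5.
Solving simultaneously: T_C = 347.6 N, T_D = 1045 N.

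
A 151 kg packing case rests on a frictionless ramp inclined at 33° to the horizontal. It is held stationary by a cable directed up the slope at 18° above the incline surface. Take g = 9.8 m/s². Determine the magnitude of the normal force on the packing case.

N ≈ 979 N

Take axes along and perpendicular to the incline. Weight components: W sin 33° = 806 N down-slope, W cos 33° = 1241 N into the surface.
Along incline: T cos 18° = W sin 33° → T = 847.4 N.
Perpendicular: N = W cos 33° − T sin 18° = 979.2 N.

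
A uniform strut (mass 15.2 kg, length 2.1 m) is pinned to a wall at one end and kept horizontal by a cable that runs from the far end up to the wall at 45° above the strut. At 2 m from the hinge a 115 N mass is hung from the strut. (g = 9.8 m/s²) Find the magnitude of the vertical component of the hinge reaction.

|H_y| ≈ 80 N

Take torques about the hinge: T sin 45° · 2.1 = 15.2×9.8×1.05 + 115×2 = 386.41 N·m.
So T = 386.41 / (0.7071 × 2.1) = 260.22 N.
ΣF_y = 0: H_y = (15.2×9.8 + 115) − T sin 45° = 263.96 − 184 = 79.956 N.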